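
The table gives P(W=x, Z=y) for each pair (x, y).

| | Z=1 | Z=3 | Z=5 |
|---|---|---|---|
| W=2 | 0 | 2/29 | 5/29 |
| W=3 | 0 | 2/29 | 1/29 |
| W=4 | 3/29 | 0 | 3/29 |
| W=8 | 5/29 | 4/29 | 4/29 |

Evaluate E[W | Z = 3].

P(Z = 3) = 8/29.
Σ W·P over the event = 2·(2/29) + 3·(2/29) + 8·(4/29) = 42/29.
E[W | Z = 3] = (42/29) / (8/29) = 21/4.

21/4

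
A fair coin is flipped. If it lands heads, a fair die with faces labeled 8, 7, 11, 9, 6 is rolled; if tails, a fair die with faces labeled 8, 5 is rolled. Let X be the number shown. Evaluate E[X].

147/20

E[X | heads] = (8+7+11+9+6)/5 = 41/5.
E[X | tails] = (8+5)/2 = 13/2.
By the law of total expectation,
E[X] = (1/2)·(41/5) + (1/2)·(13/2) = 147/20.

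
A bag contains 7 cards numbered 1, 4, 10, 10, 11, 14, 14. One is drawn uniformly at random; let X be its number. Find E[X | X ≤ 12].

36/5

P(X ≤ 12) = 5/7.
Σ over the event: 1·1/7 + 4·1/7 + 10·2/7 + 11·1/7 = 36/7.
E[X | X ≤ 12] = (36/7) / (5/7) = 36/5.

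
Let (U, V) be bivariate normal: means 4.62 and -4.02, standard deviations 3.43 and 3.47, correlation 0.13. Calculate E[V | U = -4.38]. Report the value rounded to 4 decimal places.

E[V | U=x] = μ_V + ρ(σ_V/σ_U)(x − μ_U) for jointly normal variables.
E[V | U=-4.38] = -4.02 + (0.13)·(3.47/3.43)·(-4.38 − (4.62)) = -4.02 + (0.131516)·(-9) = -5.2036.

-5.2036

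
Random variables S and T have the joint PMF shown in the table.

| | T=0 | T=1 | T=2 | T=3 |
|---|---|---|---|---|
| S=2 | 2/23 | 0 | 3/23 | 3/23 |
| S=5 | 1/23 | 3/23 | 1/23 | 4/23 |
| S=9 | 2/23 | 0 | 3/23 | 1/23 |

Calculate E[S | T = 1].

5

P(T = 1) = 3/23.
Summing S·P(S=x,T=y) over the conditioning event gives 15/23.
E[S | T = 1] = (15/23) / (3/23) = 5.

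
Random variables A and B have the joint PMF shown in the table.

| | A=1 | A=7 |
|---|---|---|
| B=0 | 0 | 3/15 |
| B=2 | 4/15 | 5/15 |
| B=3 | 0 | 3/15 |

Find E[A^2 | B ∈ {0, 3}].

P(B ∈ {0, 3}) = 2/5.
Summing A^2·P(A=x,B=y) over the conditioning event gives 98/5.
E[A^2 | B ∈ {0, 3}] = (98/5) / (2/5) = 49.

49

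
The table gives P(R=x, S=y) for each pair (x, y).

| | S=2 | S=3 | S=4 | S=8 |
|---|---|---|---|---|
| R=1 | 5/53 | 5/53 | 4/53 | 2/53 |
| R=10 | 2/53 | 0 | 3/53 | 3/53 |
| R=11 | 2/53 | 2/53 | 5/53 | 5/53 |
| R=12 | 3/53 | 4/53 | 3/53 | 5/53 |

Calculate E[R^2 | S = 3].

823/11

P(S = 3) = 11/53.
Σ R^2·P over the event = 1·(5/53) + 121·(2/53) + 144·(4/53) = 823/53.
E[R^2 | S = 3] = (823/53) / (11/53) = 823/11.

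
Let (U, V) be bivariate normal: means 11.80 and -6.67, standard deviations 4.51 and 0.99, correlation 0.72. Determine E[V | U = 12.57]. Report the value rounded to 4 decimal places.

For a bivariate normal, E[V | U=x] = μ_V + ρ·(σ_V/σ_U)·(x − μ_U).
E[V | U=12.57] = -6.67 + (0.72)·(0.99/4.51)·(12.57 − (11.80)) = -6.67 + (0.15805)·(0.77) = -6.5483.

-6.5483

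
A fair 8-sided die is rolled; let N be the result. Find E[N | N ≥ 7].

15/2

Given N ≥ 7, N is equally likely to be any of {7, 8}.
E[N | N ≥ 7] = (7 + 8) / 2 = 15/2.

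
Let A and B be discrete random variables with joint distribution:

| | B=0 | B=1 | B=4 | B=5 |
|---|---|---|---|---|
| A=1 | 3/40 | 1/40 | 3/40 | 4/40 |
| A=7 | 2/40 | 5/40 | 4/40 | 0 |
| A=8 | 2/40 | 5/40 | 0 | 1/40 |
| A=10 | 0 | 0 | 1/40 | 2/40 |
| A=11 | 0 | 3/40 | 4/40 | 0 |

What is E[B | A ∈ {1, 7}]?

P(A ∈ {1, 7}) = 11/20.
Σ B·P over the event = 0·(3/40) + 1·(1/40) + 4·(3/40) + 5·(4/40) + 0·(2/40) + 1·(5/40) + 4·(4/40) = 27/20.
E[B | A ∈ {1, 7}] = (27/20) / (11/20) = 27/11.

27/11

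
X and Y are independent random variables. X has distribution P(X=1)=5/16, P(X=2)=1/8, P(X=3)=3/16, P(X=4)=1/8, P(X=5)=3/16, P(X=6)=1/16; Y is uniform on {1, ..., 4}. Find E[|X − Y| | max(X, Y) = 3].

21/16

P(max(X, Y) = 3) = 1/4.
Summing |X−Y|·P(x,y) over outcomes with max(X, Y) = 3 gives 21/64.
E[|X − Y| | max(X, Y) = 3] = (21/64) / (1/4) = 21/16.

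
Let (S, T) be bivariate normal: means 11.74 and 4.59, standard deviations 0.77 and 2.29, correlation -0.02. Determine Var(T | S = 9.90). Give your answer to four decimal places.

5.2420

Var(T | S=x) = (1 − ρ²)·σ_T².
Var(T | S=9.90) = (2.29)²·(1 − (-0.02)²) = 5.2441·0.9996 = 5.2420.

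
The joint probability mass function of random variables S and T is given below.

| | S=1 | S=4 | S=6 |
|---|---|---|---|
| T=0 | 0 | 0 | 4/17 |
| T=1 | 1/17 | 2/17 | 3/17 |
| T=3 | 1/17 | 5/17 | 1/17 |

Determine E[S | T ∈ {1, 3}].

54/13

P(T ∈ {1, 3}) = 13/17.
Σ S·P over the event = 1·(1/17) + 1·(1/17) + 4·(2/17) + 4·(5/17) + 6·(3/17) + 6·(1/17) = 54/17.
E[S | T ∈ {1, 3}] = (54/17) / (13/17) = 54/13.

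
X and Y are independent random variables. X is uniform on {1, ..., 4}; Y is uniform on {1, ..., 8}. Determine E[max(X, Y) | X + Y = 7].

19/4

Outcomes with X + Y = 7: (1,6), (2,5), (3,4), (4,3), each with probability 1/32.
E[max(X, Y) | X + Y = 7] = (6 + 5 + 4 + 4) / 4 = 19/4.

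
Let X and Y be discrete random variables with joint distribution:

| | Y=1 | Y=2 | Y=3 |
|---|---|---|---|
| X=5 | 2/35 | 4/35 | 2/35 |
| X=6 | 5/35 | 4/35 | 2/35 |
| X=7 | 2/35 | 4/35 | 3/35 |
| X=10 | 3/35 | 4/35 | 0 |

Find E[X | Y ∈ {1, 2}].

P(Y ∈ {1, 2}) = 4/5.
Σ X·P over the event = 5·(2/35) + 5·(4/35) + 6·(5/35) + 6·(4/35) + 7·(2/35) + 7·(4/35) + 10·(3/35) + 10·(4/35) = 28/5.
E[X | Y ∈ {1, 2}] = (28/5) / (4/5) = 7.

7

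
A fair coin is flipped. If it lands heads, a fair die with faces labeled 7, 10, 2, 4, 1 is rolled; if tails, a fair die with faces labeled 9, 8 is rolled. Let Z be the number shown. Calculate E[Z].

133/20

E[Z | heads] = (7+10+2+4+1)/5 = 24/5.
E[Z | tails] = (9+8)/2 = 17/2.
By the law of total expectation,
E[Z] = (1/2)·(24/5) + (1/2)·(17/2) = 133/20.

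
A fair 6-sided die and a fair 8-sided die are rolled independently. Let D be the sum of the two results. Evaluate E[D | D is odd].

8

P(D is odd) = 1/2.
Σ over the event: 3·1/24 + 5·1/12 + 7·1/8 + 9·1/8 + 11·1/12 + 13·1/24 = 4.
E[D | D is odd] = (4) / (1/2) = 8.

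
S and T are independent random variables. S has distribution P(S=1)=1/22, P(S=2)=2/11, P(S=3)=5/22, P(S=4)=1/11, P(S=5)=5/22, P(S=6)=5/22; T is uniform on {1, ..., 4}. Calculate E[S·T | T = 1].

P(T = 1) = 1/4.
Summing ST·P(x,y) over outcomes with T = 1 gives 87/88.
E[S·T | T = 1] = (87/88) / (1/4) = 87/22.

87/22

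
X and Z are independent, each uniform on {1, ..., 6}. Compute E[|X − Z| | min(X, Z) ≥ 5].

1/2

Outcomes with min(X, Z) ≥ 5: (5,5), (5,6), (6,5), (6,6), each with probability 1/36.
E[|X − Z| | min(X, Z) ≥ 5] = (0 + 1 + 1 + 0) / 4 = 1/2.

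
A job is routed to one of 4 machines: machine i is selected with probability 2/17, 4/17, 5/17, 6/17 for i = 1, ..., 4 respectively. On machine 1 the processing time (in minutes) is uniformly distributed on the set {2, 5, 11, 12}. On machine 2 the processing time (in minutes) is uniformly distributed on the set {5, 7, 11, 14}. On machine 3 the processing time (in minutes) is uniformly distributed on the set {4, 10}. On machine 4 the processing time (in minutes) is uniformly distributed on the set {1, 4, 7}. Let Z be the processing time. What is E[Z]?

111/17

E[Z | machine 1] = (2+5+11+12)/4 = 15/2.
E[Z | machine 2] = (5+7+11+14)/4 = 37/4.
E[Z | machine 3] = (4+10)/2 = 7.
E[Z | machine 4] = (1+4+7)/3 = 4.
E[Z] = (2/17)·(15/2) + (4/17)·(37/4) + (5/17)·(7) + (6/17)·(4) = 111/17.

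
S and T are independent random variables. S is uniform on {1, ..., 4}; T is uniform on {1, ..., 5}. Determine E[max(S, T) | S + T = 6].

Outcomes with S + T = 6: (1,5), (2,4), (3,3), (4,2), each with probability 1/20.
E[max(S, T) | S + T = 6] = (5 + 4 + 3 + 4) / 4 = 4.

4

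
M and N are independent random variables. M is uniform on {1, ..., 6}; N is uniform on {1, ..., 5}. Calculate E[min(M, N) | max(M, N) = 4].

16/7

Outcomes with max(M, N) = 4: (1,4), (2,4), (3,4), (4,1), (4,2), (4,3), (4,4), each with probability 1/30.
E[min(M, N) | max(M, N) = 4] = (1 + 2 + 3 + 1 + 2 + 3 + 4) / 7 = 16/7.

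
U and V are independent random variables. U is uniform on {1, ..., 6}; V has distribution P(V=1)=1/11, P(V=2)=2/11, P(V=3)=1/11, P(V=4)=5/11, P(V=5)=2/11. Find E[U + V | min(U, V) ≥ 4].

P(min(U, V) ≥ 4) = 7/22.
Summing (U+V)·P(x,y) over outcomes with min(U, V) ≥ 4 gives 65/22.
E[U + V | min(U, V) ≥ 4] = (65/22) / (7/22) = 65/7.

65/7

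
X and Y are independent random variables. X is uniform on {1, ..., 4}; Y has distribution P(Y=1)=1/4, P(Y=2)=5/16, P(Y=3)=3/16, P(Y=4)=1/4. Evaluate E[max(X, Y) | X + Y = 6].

15/4

P(X + Y = 6) = 3/16.
Summing max(X,Y)·P(x,y) over outcomes with X + Y = 6 gives 45/64.
E[max(X, Y) | X + Y = 6] = (45/64) / (3/16) = 15/4.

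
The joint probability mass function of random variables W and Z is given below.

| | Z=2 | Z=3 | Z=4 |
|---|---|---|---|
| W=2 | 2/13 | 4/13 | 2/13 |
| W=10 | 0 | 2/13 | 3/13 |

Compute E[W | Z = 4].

P(Z = 4) = 5/13.
Summing W·P(W=x,Z=y) over the conditioning event gives 34/13.
E[W | Z = 4] = (34/13) / (5/13) = 34/5.

34/5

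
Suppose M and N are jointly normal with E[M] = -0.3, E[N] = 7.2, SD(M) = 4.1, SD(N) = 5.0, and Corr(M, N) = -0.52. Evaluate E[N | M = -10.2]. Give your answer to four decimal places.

13.4780

For a bivariate normal, E[N | M=x] = μ_N + ρ·(σ_N/σ_M)·(x − μ_M).
E[N | M=-10.2] = 7.2 + (-0.52)·(5.0/4.1)·(-10.2 − (-0.3)) = 7.2 + (-0.634146)·(-9.9) = 13.4780.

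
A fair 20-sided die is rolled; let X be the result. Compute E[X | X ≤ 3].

2

Given X ≤ 3, X is equally likely to be any of {1, 2, 3}.
E[X | X ≤ 3] = (1 + 2 + 3) / 3 = 2.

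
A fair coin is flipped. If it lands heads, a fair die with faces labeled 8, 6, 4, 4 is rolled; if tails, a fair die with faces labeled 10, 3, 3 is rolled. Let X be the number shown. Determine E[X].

65/12

E[X | heads] = (8+6+4+4)/4 = 11/2.
E[X | tails] = (10+3+3)/3 = 16/3.
E[X] = (1/2)·(11/2) + (1/2)·(16/3) = 65/12.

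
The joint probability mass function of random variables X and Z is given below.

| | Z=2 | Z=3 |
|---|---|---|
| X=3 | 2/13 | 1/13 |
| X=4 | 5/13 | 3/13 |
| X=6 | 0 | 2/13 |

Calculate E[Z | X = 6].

P(X = 6) = 2/13.
Σ Z·P over the event = 3·(2/13) = 6/13.
E[Z | X = 6] = (6/13) / (2/13) = 3.

3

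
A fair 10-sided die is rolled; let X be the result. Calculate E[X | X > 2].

Given X > 2, X is equally likely to be any of {3, 4, 5, 6, 7, 8, 9, 10}.
E[X | X > 2] = (3 + 4 + 5 + 6 + 7 + 8 + 9 + 10) / 8 = 13/2.

13/2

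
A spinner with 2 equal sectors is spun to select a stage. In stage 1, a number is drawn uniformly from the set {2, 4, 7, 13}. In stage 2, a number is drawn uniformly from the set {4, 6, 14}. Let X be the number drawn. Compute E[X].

29/4

E[X | stage 1] = (2+4+7+13)/4 = 13/2.
E[X | stage 2] = (4+6+14)/3 = 8.
By the law of total expectation,
E[X] = (1/2)·(13/2) + (1/2)·(8) = 29/4.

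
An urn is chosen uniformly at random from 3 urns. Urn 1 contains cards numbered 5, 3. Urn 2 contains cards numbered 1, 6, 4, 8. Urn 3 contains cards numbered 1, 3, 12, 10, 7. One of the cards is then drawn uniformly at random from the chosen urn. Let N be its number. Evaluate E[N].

307/60

E[N | urn 1] = (5+3)/2 = 4.
E[N | urn 2] = (1+6+4+8)/4 = 19/4.
E[N | urn 3] = (1+3+12+10+7)/5 = 33/5.
By the law of total expectation,
E[N] = (1/3)·(4) + (1/3)·(19/4) + (1/3)·(33/5) = 307/60.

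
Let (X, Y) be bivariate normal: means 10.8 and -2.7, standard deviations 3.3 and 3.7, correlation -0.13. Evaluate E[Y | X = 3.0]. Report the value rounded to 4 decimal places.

-1.5631

E[Y | X=x] = μ_Y + ρ(σ_Y/σ_X)(x − μ_X) for jointly normal variables.
E[Y | X=3.0] = -2.7 + (-0.13)·(3.7/3.3)·(3.0 − (10.8)) = -2.7 + (-0.14576)·(-7.8) = -1.5631.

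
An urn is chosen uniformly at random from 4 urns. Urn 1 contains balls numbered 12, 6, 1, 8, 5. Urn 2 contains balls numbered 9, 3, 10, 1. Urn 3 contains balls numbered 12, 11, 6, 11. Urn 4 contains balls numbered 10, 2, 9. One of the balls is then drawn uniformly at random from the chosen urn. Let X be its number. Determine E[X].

583/80

E[X | urn 1] = (12+6+1+8+5)/5 = 32/5.
E[X | urn 2] = (9+3+10+1)/4 = 23/4.
E[X | urn 3] = (12+11+6+11)/4 = 10.
E[X | urn 4] = (10+2+9)/3 = 7.
By the law of total expectation,
E[X] = (1/4)·(32/5) + (1/4)·(23/4) + (1/4)·(10) + (1/4)·(7) = 583/80.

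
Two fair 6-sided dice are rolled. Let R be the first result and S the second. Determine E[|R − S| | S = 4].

3/2

P(S = 4) = 1/6.
Summing |R−S|·P(x,y) over outcomes with S = 4 gives 1/4.
E[|R − S| | S = 4] = (1/4) / (1/6) = 3/2.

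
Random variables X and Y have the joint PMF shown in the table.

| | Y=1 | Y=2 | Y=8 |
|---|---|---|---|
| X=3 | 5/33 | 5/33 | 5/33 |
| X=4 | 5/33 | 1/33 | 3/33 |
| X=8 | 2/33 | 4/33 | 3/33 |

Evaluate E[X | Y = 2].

P(Y = 2) = 10/33.
Σ X·P over the event = 3·(5/33) + 4·(1/33) + 8·(4/33) = 17/11.
E[X | Y = 2] = (17/11) / (10/33) = 51/10.

51/10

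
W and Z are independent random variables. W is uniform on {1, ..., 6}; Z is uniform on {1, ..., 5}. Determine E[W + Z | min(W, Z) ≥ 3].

P(min(W, Z) ≥ 3) = 2/5.
Summing (W+Z)·P(x,y) over outcomes with min(W, Z) ≥ 3 gives 17/5.
E[W + Z | min(W, Z) ≥ 3] = (17/5) / (2/5) = 17/2.

17/2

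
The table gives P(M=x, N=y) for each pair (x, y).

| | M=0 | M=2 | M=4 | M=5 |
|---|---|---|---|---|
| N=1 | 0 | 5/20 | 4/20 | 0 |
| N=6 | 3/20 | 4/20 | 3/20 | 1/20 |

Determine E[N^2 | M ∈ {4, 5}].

37/2

P(M ∈ {4, 5}) = 2/5.
Σ N^2·P over the event = 1·(4/20) + 36·(3/20) + 36·(1/20) = 37/5.
E[N^2 | M ∈ {4, 5}] = (37/5) / (2/5) = 37/2.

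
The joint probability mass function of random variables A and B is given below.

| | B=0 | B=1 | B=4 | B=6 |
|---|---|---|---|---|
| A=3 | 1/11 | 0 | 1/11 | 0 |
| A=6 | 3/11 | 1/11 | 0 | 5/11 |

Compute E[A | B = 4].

P(B = 4) = 1/11.
Σ A·P over the event = 3·(1/11) = 3/11.
E[A | B = 4] = (3/11) / (1/11) = 3.

3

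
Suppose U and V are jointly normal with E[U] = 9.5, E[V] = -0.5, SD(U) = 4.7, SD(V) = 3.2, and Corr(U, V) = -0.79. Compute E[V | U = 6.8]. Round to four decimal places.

E[V | U=x] = μ_V + ρ(σ_V/σ_U)(x − μ_U) for jointly normal variables.
E[V | U=6.8] = -0.5 + (-0.79)·(3.2/4.7)·(6.8 − (9.5)) = -0.5 + (-0.537872)·(-2.7) = 0.9523.

0.9523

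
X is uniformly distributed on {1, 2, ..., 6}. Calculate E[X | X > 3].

Given X > 3, X is equally likely to be any of {4, 5, 6}.
E[X | X > 3] = (4 + 5 + 6) / 3 = 5.

5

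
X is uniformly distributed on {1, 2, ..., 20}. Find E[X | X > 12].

Given X > 12, X is equally likely to be any of {13, 14, 15, 16, 17, 18, 19, 20}.
E[X | X > 12] = (13 + 14 + 15 + 16 + 17 + 18 + 19 + 20) / 8 = 33/2.

33/2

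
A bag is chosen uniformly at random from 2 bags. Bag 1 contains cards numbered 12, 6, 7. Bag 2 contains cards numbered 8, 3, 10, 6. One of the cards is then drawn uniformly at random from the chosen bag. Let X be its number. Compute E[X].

E[X | bag 1] = (12+6+7)/3 = 25/3.
E[X | bag 2] = (8+3+10+6)/4 = 27/4.
E[X] = (1/2)·(25/3) + (1/2)·(27/4) = 181/24.

181/24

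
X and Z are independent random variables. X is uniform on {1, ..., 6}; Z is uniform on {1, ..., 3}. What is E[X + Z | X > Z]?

25/4

P(X > Z) = 2/3.
Summing (X+Z)·P(x,y) over outcomes with X > Z gives 25/6.
E[X + Z | X > Z] = (25/6) / (2/3) = 25/4.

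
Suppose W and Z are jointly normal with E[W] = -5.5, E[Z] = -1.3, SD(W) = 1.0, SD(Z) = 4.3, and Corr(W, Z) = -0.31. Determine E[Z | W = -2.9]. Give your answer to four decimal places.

The regression of Z on W has slope ρ·σ_Z/σ_W and passes through (μ_W, μ_Z).
E[Z | W=-2.9] = -1.3 + (-0.31)·(4.3/1.0)·(-2.9 − (-5.5)) = -1.3 + (-1.333)·(2.6) = -4.7658.

-4.7658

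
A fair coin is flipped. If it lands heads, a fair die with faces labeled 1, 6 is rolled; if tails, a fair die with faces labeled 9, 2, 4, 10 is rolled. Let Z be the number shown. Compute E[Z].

E[Z | heads] = (1+6)/2 = 7/2.
E[Z | tails] = (9+2+4+10)/4 = 25/4.
E[Z] = (1/2)·(7/2) + (1/2)·(25/4) = 39/8.

39/8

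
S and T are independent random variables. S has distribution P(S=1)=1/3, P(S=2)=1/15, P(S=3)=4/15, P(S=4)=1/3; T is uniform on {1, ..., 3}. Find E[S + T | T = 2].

23/5

P(T = 2) = 1/3.
Summing (S+T)·P(x,y) over outcomes with T = 2 gives 23/15.
E[S + T | T = 2] = (23/15) / (1/3) = 23/5.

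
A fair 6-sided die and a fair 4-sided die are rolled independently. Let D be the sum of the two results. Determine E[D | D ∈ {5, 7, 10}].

58/9

P(D ∈ {5, 7, 10}) = 3/8.
Σ over the event: 5·1/6 + 7·1/6 + 10·1/24 = 29/12.
E[D | D ∈ {5, 7, 10}] = (29/12) / (3/8) = 58/9.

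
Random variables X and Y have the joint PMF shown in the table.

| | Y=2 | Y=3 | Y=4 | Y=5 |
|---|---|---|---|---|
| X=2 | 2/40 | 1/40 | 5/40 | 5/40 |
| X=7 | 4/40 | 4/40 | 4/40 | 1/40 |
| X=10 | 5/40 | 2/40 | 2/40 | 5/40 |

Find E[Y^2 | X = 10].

195/14

P(X = 10) = 7/20.
Σ Y^2·P over the event = 4·(5/40) + 9·(2/40) + 16·(2/40) + 25·(5/40) = 39/8.
E[Y^2 | X = 10] = (39/8) / (7/20) = 195/14.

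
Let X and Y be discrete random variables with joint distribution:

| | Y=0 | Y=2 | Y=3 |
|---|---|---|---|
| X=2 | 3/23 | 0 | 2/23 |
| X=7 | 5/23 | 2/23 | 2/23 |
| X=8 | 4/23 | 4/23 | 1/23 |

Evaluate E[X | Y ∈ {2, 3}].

P(Y ∈ {2, 3}) = 11/23.
Summing X·P(X=x,Y=y) over the conditioning event gives 72/23.
E[X | Y ∈ {2, 3}] = (72/23) / (11/23) = 72/11.

72/11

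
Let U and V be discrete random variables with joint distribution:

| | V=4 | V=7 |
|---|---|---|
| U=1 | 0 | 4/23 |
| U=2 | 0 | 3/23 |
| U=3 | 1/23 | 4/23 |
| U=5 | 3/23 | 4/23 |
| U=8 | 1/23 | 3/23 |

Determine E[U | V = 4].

26/5

P(V = 4) = 5/23.
Σ U·P over the event = 3·(1/23) + 5·(3/23) + 8·(1/23) = 26/23.
E[U | V = 4] = (26/23) / (5/23) = 26/5.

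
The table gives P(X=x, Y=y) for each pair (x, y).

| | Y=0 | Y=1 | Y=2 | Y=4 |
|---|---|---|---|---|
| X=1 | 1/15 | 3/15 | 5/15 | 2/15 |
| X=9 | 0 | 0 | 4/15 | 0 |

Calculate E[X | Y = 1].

P(Y = 1) = 1/5.
Σ X·P over the event = 1·(3/15) = 1/5.
E[X | Y = 1] = (1/5) / (1/5) = 1.

1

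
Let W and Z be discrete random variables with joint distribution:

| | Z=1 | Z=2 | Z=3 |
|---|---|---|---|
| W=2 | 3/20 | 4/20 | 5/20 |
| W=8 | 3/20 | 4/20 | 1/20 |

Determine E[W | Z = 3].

3

P(Z = 3) = 3/10.
Σ W·P over the event = 2·(5/20) + 8·(1/20) = 9/10.
E[W | Z = 3] = (9/10) / (3/10) = 3.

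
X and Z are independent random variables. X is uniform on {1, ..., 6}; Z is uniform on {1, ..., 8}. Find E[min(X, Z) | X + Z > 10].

Outcomes with X + Z > 10: (3,8), (4,7), (4,8), (5,6), (5,7), (5,8), (6,5), (6,6), (6,7), (6,8), each with probability 1/48.
E[min(X, Z) | X + Z > 10] = (3 + 4 + 4 + 5 + 5 + 5 + 5 + 6 + 6 + 6) / 10 = 49/10.

49/10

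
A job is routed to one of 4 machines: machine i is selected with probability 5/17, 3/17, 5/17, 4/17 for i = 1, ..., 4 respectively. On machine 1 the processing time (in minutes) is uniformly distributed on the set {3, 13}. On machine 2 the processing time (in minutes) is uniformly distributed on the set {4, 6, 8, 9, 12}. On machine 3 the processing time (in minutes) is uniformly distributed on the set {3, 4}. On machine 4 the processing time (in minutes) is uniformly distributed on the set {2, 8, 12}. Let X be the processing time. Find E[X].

E[X | machine 1] = (3+13)/2 = 8.
E[X | machine 2] = (4+6+8+9+12)/5 = 39/5.
E[X | machine 3] = (3+4)/2 = 7/2.
E[X | machine 4] = (2+8+12)/3 = 22/3.
E[X] = (5/17)·(8) + (3/17)·(39/5) + (5/17)·(7/2) + (4/17)·(22/3) = 3307/510.

3307/510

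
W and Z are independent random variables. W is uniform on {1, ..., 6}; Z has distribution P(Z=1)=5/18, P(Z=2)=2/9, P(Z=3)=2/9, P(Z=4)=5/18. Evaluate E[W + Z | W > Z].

20/3

P(W > Z) = 7/12.
Summing (W+Z)·P(x,y) over outcomes with W > Z gives 35/9.
E[W + Z | W > Z] = (35/9) / (7/12) = 20/3.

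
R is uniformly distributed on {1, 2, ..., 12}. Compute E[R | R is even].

7

Given R is even, R is equally likely to be any of {2, 4, 6, 8, 10, 12}.
E[R | R is even] = (2 + 4 + 6 + 8 + 10 + 12) / 6 = 7.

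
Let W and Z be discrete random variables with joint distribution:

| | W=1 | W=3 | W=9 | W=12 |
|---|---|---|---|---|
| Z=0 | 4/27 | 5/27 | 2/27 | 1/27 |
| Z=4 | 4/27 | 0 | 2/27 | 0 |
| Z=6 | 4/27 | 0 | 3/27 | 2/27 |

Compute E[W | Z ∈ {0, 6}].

104/21

P(Z ∈ {0, 6}) = 7/9.
Σ W·P over the event = 1·(4/27) + 1·(4/27) + 3·(5/27) + 9·(2/27) + 9·(3/27) + 12·(1/27) + 12·(2/27) = 104/27.
E[W | Z ∈ {0, 6}] = (104/27) / (7/9) = 104/21.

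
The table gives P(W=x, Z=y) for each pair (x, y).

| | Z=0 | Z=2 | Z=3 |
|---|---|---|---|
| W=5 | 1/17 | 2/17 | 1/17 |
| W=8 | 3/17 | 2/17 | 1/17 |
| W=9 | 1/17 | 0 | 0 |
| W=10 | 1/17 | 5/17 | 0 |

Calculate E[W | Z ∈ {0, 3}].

P(Z ∈ {0, 3}) = 8/17.
Σ W·P over the event = 5·(1/17) + 5·(1/17) + 8·(3/17) + 8·(1/17) + 9·(1/17) + 10·(1/17) = 61/17.
E[W | Z ∈ {0, 3}] = (61/17) / (8/17) = 61/8.

61/8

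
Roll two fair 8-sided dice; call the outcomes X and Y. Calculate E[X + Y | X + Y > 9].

12

P(X + Y > 9) = 7/16.
Summing (X+Y)·P(x,y) over outcomes with X + Y > 9 gives 21/4.
E[X + Y | X + Y > 9] = (21/4) / (7/16) = 12.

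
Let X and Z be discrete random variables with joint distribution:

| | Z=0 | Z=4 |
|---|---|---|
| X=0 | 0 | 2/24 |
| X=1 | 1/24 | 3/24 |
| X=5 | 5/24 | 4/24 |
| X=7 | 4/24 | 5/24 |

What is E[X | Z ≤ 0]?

27/5

P(Z ≤ 0) = 5/12.
Summing X·P(X=x,Z=y) over the conditioning event gives 9/4.
E[X | Z ≤ 0] = (9/4) / (5/12) = 27/5.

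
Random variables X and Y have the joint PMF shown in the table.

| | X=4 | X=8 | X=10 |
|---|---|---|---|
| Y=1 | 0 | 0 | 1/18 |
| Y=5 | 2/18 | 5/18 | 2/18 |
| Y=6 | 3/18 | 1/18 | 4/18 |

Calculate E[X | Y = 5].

P(Y = 5) = 1/2.
Σ X·P over the event = 4·(2/18) + 8·(5/18) + 10·(2/18) = 34/9.
E[X | Y = 5] = (34/9) / (1/2) = 68/9.

68/9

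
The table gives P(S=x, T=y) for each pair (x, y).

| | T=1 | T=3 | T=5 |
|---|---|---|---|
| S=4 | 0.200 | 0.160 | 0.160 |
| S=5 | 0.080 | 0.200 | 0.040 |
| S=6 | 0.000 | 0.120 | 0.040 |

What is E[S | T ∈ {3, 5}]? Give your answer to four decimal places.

P(T ∈ {3, 5}) = 0.720.
Σ S·P over the event = 4·(0.160) + 4·(0.160) + 5·(0.200) + 5·(0.040) + 6·(0.120) + 6·(0.040) = 3.440.
E[S | T ∈ {3, 5}] = (3.440) / (0.720) = 4.7778.

4.7778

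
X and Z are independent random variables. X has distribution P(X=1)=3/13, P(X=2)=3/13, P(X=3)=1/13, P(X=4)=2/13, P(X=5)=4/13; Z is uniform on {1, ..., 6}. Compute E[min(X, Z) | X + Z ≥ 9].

P(X + Z ≥ 9) = 17/78.
Summing min(X,Z)·P(x,y) over outcomes with X + Z ≥ 9 gives 25/26.
E[min(X, Z) | X + Z ≥ 9] = (25/26) / (17/78) = 75/17.

75/17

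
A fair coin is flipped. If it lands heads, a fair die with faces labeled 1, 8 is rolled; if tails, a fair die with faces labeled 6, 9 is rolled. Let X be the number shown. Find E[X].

6

E[X | heads] = (1+8)/2 = 9/2.
E[X | tails] = (6+9)/2 = 15/2.
By the law of total expectation,
E[X] = (1/2)·(9/2) + (1/2)·(15/2) = 6.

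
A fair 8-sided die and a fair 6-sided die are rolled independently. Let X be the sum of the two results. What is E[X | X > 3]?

376/45

P(X > 3) = 15/16.
E[X | X > 3] = (47/6) / (15/16) = 376/45.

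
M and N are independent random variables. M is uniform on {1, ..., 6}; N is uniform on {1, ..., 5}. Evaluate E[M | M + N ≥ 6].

P(M + N ≥ 6) = 2/3.
Summing M·P(x,y) over outcomes with M + N ≥ 6 gives 17/6.
E[M | M + N ≥ 6] = (17/6) / (2/3) = 17/4.

17/4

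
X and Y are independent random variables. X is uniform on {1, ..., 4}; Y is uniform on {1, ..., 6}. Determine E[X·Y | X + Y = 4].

Outcomes with X + Y = 4: (1,3), (2,2), (3,1), each with probability 1/24.
E[X·Y | X + Y = 4] = (3 + 4 + 3) / 3 = 10/3.

10/3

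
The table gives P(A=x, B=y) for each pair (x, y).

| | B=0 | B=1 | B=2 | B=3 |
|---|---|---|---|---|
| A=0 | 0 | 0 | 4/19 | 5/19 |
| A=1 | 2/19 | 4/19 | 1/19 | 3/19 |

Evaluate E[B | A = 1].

P(A = 1) = 10/19.
Σ B·P over the event = 0·(2/19) + 1·(4/19) + 2·(1/19) + 3·(3/19) = 15/19.
E[B | A = 1] = (15/19) / (10/19) = 3/2.

3/2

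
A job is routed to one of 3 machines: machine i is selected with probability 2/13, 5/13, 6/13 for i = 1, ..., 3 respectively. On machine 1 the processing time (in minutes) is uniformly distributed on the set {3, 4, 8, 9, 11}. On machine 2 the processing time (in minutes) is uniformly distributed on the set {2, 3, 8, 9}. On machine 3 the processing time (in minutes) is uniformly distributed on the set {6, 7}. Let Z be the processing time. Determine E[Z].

161/26

E[Z | machine 1] = (3+4+8+9+11)/5 = 7.
E[Z | machine 2] = (2+3+8+9)/4 = 11/2.
E[Z | machine 3] = (6+7)/2 = 13/2.
By the law of total expectation,
E[Z] = (2/13)·(7) + (5/13)·(11/2) + (6/13)·(13/2) = 161/26.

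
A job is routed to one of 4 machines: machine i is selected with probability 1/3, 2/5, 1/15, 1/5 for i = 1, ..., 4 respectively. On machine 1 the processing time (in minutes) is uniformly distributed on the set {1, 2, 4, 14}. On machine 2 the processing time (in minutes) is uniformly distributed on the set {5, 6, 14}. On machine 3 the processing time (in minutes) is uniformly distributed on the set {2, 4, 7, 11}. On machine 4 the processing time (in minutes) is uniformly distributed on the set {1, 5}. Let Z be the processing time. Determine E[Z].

73/12

E[Z | machine 1] = (1+2+4+14)/4 = 21/4.
E[Z | machine 2] = (5+6+14)/3 = 25/3.
E[Z | machine 3] = (2+4+7+11)/4 = 6.
E[Z | machine 4] = (1+5)/2 = 3.
By the law of total expectation,
E[Z] = (1/3)·(21/4) + (2/5)·(25/3) + (1/15)·(6) + (1/5)·(3) = 73/12.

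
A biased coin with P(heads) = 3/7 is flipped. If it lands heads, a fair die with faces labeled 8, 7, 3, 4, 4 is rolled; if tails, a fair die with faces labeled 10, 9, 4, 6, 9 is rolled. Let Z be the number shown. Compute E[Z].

46/7

E[Z | heads] = (8+7+3+4+4)/5 = 26/5.
E[Z | tails] = (10+9+4+6+9)/5 = 38/5.
E[Z] = (3/7)·(26/5) + (4/7)·(38/5) = 46/7.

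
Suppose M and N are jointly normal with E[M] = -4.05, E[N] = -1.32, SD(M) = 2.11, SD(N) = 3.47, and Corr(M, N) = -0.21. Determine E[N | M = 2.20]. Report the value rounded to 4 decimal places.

-3.4785

E[N | M=x] = μ_N + ρ(σ_N/σ_M)(x − μ_M) for jointly normal variables.
E[N | M=2.20] = -1.32 + (-0.21)·(3.47/2.11)·(2.20 − (-4.05)) = -1.32 + (-0.34536)·(6.25) = -3.4785.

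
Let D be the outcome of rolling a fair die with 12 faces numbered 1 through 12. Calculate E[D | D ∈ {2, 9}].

11/2

P(D ∈ {2, 9}) = 1/6.
Σ over the event: 2·1/12 + 9·1/12 = 11/12.
E[D | D ∈ {2, 9}] = (11/12) / (1/6) = 11/2.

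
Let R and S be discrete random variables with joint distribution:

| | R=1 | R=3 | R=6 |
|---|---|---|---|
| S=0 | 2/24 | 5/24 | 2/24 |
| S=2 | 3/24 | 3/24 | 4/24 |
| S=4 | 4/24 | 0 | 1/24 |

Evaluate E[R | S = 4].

P(S = 4) = 5/24.
Σ R·P over the event = 1·(4/24) + 6·(1/24) = 5/12.
E[R | S = 4] = (5/12) / (5/24) = 2.

2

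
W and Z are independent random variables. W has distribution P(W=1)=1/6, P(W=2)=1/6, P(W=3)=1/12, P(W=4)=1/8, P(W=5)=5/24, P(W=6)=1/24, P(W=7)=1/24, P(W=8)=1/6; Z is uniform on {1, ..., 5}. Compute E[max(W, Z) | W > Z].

P(W > Z) = 67/120.
Summing max(W,Z)·P(x,y) over outcomes with W > Z gives 127/40.
E[max(W, Z) | W > Z] = (127/40) / (67/120) = 381/67.

381/67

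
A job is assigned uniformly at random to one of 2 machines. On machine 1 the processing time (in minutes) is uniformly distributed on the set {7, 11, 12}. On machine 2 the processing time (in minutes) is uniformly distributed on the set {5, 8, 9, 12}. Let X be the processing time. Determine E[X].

37/4

E[X | machine 1] = (7+11+12)/3 = 10.
E[X | machine 2] = (5+8+9+12)/4 = 17/2.
By the law of total expectation,
E[X] = (1/2)·(10) + (1/2)·(17/2) = 37/4.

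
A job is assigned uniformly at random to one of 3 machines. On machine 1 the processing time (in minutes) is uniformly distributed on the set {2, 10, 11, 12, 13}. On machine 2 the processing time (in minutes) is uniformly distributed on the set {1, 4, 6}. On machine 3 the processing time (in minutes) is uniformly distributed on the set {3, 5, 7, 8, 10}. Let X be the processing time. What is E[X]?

E[X | machine 1] = (2+10+11+12+13)/5 = 48/5.
E[X | machine 2] = (1+4+6)/3 = 11/3.
E[X | machine 3] = (3+5+7+8+10)/5 = 33/5.
E[X] = (1/3)·(48/5) + (1/3)·(11/3) + (1/3)·(33/5) = 298/45.

298/45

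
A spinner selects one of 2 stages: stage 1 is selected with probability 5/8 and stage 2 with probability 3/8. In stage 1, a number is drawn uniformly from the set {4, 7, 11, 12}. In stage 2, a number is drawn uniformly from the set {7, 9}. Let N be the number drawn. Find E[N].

E[N | stage 1] = (4+7+11+12)/4 = 17/2.
E[N | stage 2] = (7+9)/2 = 8.
By the law of total expectation,
E[N] = (5/8)·(17/2) + (3/8)·(8) = 133/16.

133/16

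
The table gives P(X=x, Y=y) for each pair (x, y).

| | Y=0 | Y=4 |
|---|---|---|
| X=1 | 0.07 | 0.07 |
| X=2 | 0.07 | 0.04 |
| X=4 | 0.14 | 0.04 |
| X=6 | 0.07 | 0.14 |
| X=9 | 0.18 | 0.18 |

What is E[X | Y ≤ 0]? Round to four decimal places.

5.3019

P(Y ≤ 0) = 0.53.
Σ X·P over the event = 1·(0.07) + 2·(0.07) + 4·(0.14) + 6·(0.07) + 9·(0.18) = 2.81.
E[X | Y ≤ 0] = (2.81) / (0.53) = 5.3019.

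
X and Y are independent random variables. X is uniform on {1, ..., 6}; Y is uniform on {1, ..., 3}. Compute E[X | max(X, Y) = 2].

P(max(X, Y) = 2) = 1/6.
Summing X·P(x,y) over outcomes with max(X, Y) = 2 gives 5/18.
E[X | max(X, Y) = 2] = (5/18) / (1/6) = 5/3.

5/3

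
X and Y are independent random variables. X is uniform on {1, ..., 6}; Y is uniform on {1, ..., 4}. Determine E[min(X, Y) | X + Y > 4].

43/18

P(X + Y > 4) = 3/4.
Summing min(X,Y)·P(x,y) over outcomes with X + Y > 4 gives 43/24.
E[min(X, Y) | X + Y > 4] = (43/24) / (3/4) = 43/18.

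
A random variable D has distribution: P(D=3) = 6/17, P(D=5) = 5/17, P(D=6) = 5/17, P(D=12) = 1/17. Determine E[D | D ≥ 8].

P(D ≥ 8) = 1/17.
Σ over the event: 12·1/17 = 12/17.
E[D | D ≥ 8] = (12/17) / (1/17) = 12.

12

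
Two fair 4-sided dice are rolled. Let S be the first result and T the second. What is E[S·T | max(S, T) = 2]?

Outcomes with max(S, T) = 2: (1,2), (2,1), (2,2), each with probability 1/16.
E[S·T | max(S, T) = 2] = (2 + 2 + 4) / 3 = 8/3.

8/3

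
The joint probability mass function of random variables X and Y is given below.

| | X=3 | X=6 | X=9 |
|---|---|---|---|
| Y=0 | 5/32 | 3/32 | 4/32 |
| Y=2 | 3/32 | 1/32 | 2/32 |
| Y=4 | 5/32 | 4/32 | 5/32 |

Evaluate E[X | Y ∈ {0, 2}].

P(Y ∈ {0, 2}) = 9/16.
Σ X·P over the event = 3·(5/32) + 3·(3/32) + 6·(3/32) + 6·(1/32) + 9·(4/32) + 9·(2/32) = 51/16.
E[X | Y ∈ {0, 2}] = (51/16) / (9/16) = 17/3.

17/3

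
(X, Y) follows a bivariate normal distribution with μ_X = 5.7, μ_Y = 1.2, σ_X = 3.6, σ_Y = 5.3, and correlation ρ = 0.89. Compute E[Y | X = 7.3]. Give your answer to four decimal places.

3.2964

For a bivariate normal, E[Y | X=x] = μ_Y + ρ·(σ_Y/σ_X)·(x − μ_X).
E[Y | X=7.3] = 1.2 + (0.89)·(5.3/3.6)·(7.3 − (5.7)) = 1.2 + (1.31028)·(1.6) = 3.2964.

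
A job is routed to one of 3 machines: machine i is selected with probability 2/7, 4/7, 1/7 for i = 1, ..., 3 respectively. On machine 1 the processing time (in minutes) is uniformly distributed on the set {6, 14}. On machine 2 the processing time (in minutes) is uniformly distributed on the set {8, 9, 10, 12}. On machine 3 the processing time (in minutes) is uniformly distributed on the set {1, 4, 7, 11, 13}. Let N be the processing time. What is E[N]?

E[N | machine 1] = (6+14)/2 = 10.
E[N | machine 2] = (8+9+10+12)/4 = 39/4.
E[N | machine 3] = (1+4+7+11+13)/5 = 36/5.
E[N] = (2/7)·(10) + (4/7)·(39/4) + (1/7)·(36/5) = 331/35.

331/35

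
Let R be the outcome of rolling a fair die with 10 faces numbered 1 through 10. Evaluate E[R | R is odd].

Given R is odd, R is equally likely to be any of {1, 3, 5, 7, 9}.
E[R | R is odd] = (1 + 3 + 5 + 7 + 9) / 5 = 5.

5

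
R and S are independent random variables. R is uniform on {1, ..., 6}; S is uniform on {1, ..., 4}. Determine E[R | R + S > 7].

P(R + S > 7) = 1/4.
Summing R·P(x,y) over outcomes with R + S > 7 gives 4/3.
E[R | R + S > 7] = (4/3) / (1/4) = 16/3.

16/3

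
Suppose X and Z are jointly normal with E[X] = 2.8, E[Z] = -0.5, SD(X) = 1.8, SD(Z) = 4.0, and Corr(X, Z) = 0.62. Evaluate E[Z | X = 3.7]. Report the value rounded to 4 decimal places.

0.7400

The regression of Z on X has slope ρ·σ_Z/σ_X and passes through (μ_X, μ_Z).
E[Z | X=3.7] = -0.5 + (0.62)·(4.0/1.8)·(3.7 − (2.8)) = -0.5 + (1.3778)·(0.9) = 0.7400.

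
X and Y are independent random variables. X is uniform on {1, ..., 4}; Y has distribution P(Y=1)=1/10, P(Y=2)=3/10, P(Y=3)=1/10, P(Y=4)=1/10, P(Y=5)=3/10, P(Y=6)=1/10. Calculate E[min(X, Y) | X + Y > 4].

P(X + Y > 4) = 3/4.
Summing min(X,Y)·P(x,y) over outcomes with X + Y > 4 gives 71/40.
E[min(X, Y) | X + Y > 4] = (71/40) / (3/4) = 71/30.

71/30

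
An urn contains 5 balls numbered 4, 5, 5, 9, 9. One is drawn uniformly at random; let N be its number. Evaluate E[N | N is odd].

7

P(N is odd) = 4/5.
Σ over the event: 5·2/5 + 9·2/5 = 28/5.
E[N | N is odd] = (28/5) / (4/5) = 7.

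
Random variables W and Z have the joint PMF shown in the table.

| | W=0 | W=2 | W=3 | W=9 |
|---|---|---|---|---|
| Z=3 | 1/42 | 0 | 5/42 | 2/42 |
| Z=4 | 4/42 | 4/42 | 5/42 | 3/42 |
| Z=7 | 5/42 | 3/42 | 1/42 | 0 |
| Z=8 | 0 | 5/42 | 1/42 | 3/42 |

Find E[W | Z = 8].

P(Z = 8) = 3/14.
Σ W·P over the event = 2·(5/42) + 3·(1/42) + 9·(3/42) = 20/21.
E[W | Z = 8] = (20/21) / (3/14) = 40/9.

40/9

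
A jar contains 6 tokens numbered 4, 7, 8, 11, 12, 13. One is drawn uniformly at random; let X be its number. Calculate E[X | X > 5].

51/5

P(X > 5) = 5/6.
Σ over the event: 7·1/6 + 8·1/6 + 11·1/6 + 12·1/6 + 13·1/6 = 17/2.
E[X | X > 5] = (17/2) / (5/6) = 51/5.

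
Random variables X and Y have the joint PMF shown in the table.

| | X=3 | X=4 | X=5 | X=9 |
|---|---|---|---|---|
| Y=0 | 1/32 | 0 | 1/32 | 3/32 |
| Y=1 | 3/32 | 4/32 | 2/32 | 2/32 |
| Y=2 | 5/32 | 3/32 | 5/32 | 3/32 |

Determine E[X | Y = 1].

53/11

P(Y = 1) = 11/32.
Summing X·P(X=x,Y=y) over the conditioning event gives 53/32.
E[X | Y = 1] = (53/32) / (11/32) = 53/11.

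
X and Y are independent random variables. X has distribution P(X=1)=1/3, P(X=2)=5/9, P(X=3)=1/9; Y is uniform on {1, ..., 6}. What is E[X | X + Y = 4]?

P(X + Y = 4) = 1/6.
Summing X·P(x,y) over outcomes with X + Y = 4 gives 8/27.
E[X | X + Y = 4] = (8/27) / (1/6) = 16/9.

16/9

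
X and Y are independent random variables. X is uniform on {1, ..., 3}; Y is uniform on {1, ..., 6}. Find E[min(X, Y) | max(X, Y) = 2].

4/3

Outcomes with max(X, Y) = 2: (1,2), (2,1), (2,2), each with probability 1/18.
E[min(X, Y) | max(X, Y) = 2] = (1 + 1 + 2) / 3 = 4/3.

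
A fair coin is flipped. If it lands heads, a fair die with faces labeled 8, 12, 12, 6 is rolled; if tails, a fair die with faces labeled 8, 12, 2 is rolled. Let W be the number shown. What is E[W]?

101/12

E[W | heads] = (8+12+12+6)/4 = 19/2.
E[W | tails] = (8+12+2)/3 = 22/3.
E[W] = (1/2)·(19/2) + (1/2)·(22/3) = 101/12.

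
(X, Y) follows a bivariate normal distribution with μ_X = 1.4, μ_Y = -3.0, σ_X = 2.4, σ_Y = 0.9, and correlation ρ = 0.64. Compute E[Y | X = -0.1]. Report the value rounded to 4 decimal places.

-3.3600

For a bivariate normal, E[Y | X=x] = μ_Y + ρ·(σ_Y/σ_X)·(x − μ_X).
E[Y | X=-0.1] = -3.0 + (0.64)·(0.9/2.4)·(-0.1 − (1.4)) = -3.0 + (0.24)·(-1.5) = -3.3600.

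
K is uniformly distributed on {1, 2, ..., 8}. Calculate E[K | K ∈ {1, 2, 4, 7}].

P(K ∈ {1, 2, 4, 7}) = 1/2.
Σ over the event: 1·1/8 + 2·1/8 + 4·1/8 + 7·1/8 = 7/4.
E[K | K ∈ {1, 2, 4, 7}] = (7/4) / (1/2) = 7/2.

7/2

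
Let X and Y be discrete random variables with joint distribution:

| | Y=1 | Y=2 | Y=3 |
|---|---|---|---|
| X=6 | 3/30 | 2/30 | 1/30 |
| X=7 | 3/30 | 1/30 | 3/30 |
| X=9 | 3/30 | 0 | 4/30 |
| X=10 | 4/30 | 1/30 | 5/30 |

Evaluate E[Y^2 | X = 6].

P(X = 6) = 1/5.
Σ Y^2·P over the event = 1·(3/30) + 4·(2/30) + 9·(1/30) = 2/3.
E[Y^2 | X = 6] = (2/3) / (1/5) = 10/3.

10/3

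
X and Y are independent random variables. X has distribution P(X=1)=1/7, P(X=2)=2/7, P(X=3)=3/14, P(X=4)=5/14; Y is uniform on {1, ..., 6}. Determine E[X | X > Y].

P(X > Y) = 25/84.
Summing X·P(x,y) over outcomes with X > Y gives 43/42.
E[X | X > Y] = (43/42) / (25/84) = 86/25.

86/25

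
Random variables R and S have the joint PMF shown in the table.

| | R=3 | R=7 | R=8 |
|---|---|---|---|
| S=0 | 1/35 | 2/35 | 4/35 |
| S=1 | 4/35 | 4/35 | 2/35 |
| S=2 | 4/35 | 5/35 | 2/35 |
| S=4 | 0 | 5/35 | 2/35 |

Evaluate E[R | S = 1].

28/5

P(S = 1) = 2/7.
Σ R·P over the event = 3·(4/35) + 7·(4/35) + 8·(2/35) = 8/5.
E[R | S = 1] = (8/5) / (2/7) = 28/5.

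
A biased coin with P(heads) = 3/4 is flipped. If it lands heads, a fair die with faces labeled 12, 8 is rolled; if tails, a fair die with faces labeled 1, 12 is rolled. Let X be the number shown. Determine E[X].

E[X | heads] = (12+8)/2 = 10.
E[X | tails] = (1+12)/2 = 13/2.
By the law of total expectation,
E[X] = (3/4)·(10) + (1/4)·(13/2) = 73/8.

73/8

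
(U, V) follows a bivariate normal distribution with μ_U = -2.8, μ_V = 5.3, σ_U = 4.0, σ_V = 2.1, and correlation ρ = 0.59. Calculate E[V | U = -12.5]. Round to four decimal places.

2.2954

E[V | U=x] = μ_V + ρ(σ_V/σ_U)(x − μ_U) for jointly normal variables.
E[V | U=-12.5] = 5.3 + (0.59)·(2.1/4.0)·(-12.5 − (-2.8)) = 5.3 + (0.30975)·(-9.7) = 2.2954.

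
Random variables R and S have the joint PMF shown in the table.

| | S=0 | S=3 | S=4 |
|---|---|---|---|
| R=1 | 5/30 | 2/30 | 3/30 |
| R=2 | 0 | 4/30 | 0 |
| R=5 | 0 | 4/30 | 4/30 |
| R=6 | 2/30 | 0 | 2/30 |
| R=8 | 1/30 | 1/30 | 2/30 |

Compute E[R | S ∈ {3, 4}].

89/22

P(S ∈ {3, 4}) = 11/15.
Summing R·P(R=x,S=y) over the conditioning event gives 89/30.
E[R | S ∈ {3, 4}] = (89/30) / (11/15) = 89/22.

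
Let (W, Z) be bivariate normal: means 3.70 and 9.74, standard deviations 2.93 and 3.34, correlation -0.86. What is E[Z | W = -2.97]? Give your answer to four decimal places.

16.2789

The regression of Z on W has slope ρ·σ_Z/σ_W and passes through (μ_W, μ_Z).
E[Z | W=-2.97] = 9.74 + (-0.86)·(3.34/2.93)·(-2.97 − (3.70)) = 9.74 + (-0.98034)·(-6.67) = 16.2789.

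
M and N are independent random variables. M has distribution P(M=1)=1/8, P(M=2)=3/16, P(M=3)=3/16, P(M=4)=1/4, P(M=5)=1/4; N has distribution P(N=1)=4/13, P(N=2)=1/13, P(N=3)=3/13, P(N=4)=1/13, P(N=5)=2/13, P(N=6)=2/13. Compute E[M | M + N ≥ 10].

P(M + N ≥ 10) = 3/26.
Summing M·P(x,y) over outcomes with M + N ≥ 10 gives 7/13.
E[M | M + N ≥ 10] = (7/13) / (3/26) = 14/3.

14/3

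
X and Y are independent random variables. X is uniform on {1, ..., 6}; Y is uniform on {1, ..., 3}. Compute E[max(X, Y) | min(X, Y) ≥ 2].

41/10

Outcomes with min(X, Y) ≥ 2: (2,2), (2,3), (3,2), (3,3), (4,2), (4,3), (5,2), (5,3), (6,2), (6,3), each with probability 1/18.
E[max(X, Y) | min(X, Y) ≥ 2] = (2 + 3 + 3 + 3 + 4 + 4 + 5 + 5 + 6 + 6) / 10 = 41/10.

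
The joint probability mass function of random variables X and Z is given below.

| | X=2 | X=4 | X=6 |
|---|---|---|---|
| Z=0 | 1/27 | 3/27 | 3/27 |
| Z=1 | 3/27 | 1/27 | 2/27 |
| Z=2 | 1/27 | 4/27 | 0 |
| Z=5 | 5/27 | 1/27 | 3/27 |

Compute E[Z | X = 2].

P(X = 2) = 10/27.
Σ Z·P over the event = 0·(1/27) + 1·(3/27) + 2·(1/27) + 5·(5/27) = 10/9.
E[Z | X = 2] = (10/9) / (10/27) = 3.

3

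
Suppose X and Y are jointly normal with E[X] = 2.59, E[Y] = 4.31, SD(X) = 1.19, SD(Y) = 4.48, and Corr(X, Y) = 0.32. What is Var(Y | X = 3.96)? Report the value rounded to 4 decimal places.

For a bivariate normal, Var(Y | X=x) = σ_Y²(1 − ρ²).
Var(Y | X=3.96) = (4.48)²·(1 − (0.32)²) = 20.0704·0.8976 = 18.0152.

18.0152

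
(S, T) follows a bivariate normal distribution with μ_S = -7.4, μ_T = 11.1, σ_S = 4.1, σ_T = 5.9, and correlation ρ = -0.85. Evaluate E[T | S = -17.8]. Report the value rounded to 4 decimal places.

23.8210

The regression of T on S has slope ρ·σ_T/σ_S and passes through (μ_S, μ_T).
E[T | S=-17.8] = 11.1 + (-0.85)·(5.9/4.1)·(-17.8 − (-7.4)) = 11.1 + (-1.22317)·(-10.4) = 23.8210.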